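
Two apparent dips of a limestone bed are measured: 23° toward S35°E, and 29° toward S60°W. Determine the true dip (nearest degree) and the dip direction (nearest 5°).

The two traces are lines in the plane: v₁ = (sin 145°·cos 23°, cos 145°·cos 23°, −sin 23°), v₂ = (sin 240°·cos 29°, cos 240°·cos 29°, −sin 29°).
n = v₁ × v₂ = (-0.195, -0.552, 0.802) (taken with n_z > 0).
tan δ = √(n_x²+n_y²)/n_z = 0.585/0.802, so δ = 36.1°.
Dip direction = azimuth of (n_x, n_y) = atan2(-0.195, -0.552) = 199°.

true dip 36°, dip direction 200°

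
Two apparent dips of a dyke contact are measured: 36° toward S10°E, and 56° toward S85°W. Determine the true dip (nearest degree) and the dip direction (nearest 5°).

true dip 60°, dip direction 235°

Represent each trace as a vector plunging at its apparent dip toward its trend (east-north-up frame): v₁ = (0.140, -0.797, -0.588), v₂ = (-0.557, -0.049, -0.829).
The plane normal is n = v₁ × v₂ ∝ (-0.632, -0.444, 0.451).
Dip δ = arctan(|n_h|/n_z) = arctan(0.772/0.451) = 59.7°.
Dip direction = azimuth of (n_x, n_y) = atan2(-0.632, -0.444) = 235°.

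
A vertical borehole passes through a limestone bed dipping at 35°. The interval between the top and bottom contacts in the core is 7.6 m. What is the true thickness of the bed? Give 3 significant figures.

True thickness t = h · cos(dip) = 7.6 × cos 35°
t = 7.6 × 0.8192 = 6.226 m

6.23 m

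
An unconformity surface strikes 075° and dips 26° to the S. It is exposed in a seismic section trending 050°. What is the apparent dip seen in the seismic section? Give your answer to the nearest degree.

The section lies 25° from the strike.
tan α = tan 26° × sin 25° = 0.4877 × 0.4226 = 0.2061
apparent dip = arctan 0.2061 = 11.65°

12°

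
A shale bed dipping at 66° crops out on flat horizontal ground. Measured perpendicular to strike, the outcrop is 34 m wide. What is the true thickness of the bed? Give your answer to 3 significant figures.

True thickness t = w · sin(dip) = 34 × sin 66°
t = 34 × 0.9135 = 31.061 m

31.1 m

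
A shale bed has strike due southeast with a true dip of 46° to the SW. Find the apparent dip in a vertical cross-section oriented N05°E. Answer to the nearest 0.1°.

Angle between strike (due southeast) and section (N05°E): β = 50°.
tan(apparent dip) = tan 46° · sin 50° = 0.7933
α = arctan(0.7933) = 38.42°

38.4°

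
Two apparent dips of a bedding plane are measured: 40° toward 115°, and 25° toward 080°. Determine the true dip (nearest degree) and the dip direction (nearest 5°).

Each apparent-dip line lies in the plane. As unit vectors (x east, y north, z up), v₁ plunges 40°→115° and v₂ plunges 25°→080°.
Cross product v₁ × v₂ gives the pole to the plane: n ∝ (0.238, -0.280, 0.398).
tan δ = √(n_x²+n_y²)/n_z = 0.368/0.398, so δ = 42.7°.
The horizontal component of n points toward azimuth atan2(n_x, n_y) = 140°, the dip direction.

true dip 43°, dip direction 140°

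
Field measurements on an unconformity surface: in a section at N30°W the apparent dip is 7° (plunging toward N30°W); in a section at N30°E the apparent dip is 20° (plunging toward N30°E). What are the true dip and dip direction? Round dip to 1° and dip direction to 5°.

true dip 20°, dip direction 040°

The two traces are lines in the plane: v₁ = (sin 330°·cos 7°, cos 330°·cos 7°, −sin 7°), v₂ = (sin 30°·cos 20°, cos 30°·cos 20°, −sin 20°).
Cross product v₁ × v₂ gives the pole to the plane: n ∝ (0.195, 0.227, 0.808).
tan δ = √(n_x²+n_y²)/n_z = 0.299/0.808, so δ = 20.3°.
The horizontal component of n points toward azimuth atan2(n_x, n_y) = 41°, the dip direction.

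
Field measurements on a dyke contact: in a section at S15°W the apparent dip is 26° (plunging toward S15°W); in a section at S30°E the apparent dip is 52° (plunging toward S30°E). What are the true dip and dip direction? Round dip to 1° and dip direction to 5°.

true dip 55°, dip direction 125°

The two traces are lines in the plane: v₁ = (sin 195°·cos 26°, cos 195°·cos 26°, −sin 26°), v₂ = (sin 150°·cos 52°, cos 150°·cos 52°, −sin 52°).
n = v₁ × v₂ = (0.450, -0.318, 0.391) (taken with n_z > 0).
Dip δ = arctan(|n_h|/n_z) = arctan(0.551/0.391) = 54.6°.
Dip direction = azimuth of (n_x, n_y) = atan2(0.450, -0.318) = 125°.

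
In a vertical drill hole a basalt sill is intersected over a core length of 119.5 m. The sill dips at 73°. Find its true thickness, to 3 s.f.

34.9 m

True thickness t = h · cos(dip) = 119.5 × cos 73°
t = 119.5 × 0.2924 = 34.938 m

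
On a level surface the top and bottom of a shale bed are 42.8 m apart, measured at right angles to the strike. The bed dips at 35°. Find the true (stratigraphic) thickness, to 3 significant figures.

24.5 m

True thickness t = w · sin(dip) = 42.8 × sin 35°
t = 42.8 × 0.5736 = 24.549 m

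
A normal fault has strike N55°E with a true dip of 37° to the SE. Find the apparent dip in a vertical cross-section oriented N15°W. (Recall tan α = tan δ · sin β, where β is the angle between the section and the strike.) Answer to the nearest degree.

35°

The section lies 70° from the strike.
tan(apparent dip) = tan 37° · sin 70° = 0.7081
apparent dip = arctan 0.7081 = 35.30°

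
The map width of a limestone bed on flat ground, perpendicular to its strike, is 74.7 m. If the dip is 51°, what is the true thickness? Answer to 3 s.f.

58.1 m

True thickness t = w · sin(dip) = 74.7 × sin 51°
t = 74.7 × 0.7771 = 58.053 m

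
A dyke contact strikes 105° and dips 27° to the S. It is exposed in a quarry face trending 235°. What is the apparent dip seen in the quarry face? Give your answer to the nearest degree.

21°

Angle between strike (105°) and section (235°): β = 50°.
tan α = tan 27° × sin 50° = 0.5095 × 0.7660 = 0.3903
α = arctan(0.3903) = 21.32°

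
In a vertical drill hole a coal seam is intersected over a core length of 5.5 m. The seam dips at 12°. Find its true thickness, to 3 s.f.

5.38 m

True thickness t = h · cos(dip) = 5.5 × cos 12°
t = 5.5 × 0.9781 = 5.380 m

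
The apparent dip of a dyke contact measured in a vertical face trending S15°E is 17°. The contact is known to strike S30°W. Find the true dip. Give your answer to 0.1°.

23.4°

The section is 45° from the strike.
tan δ = tan α / sin β = tan 17° / sin 45° = 0.3057 / 0.7071 = 0.4324
δ = arctan(0.4324) = 23.38°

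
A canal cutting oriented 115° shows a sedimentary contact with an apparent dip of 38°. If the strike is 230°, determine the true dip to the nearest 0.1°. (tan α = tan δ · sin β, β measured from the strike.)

40.8°

β = acute angle between strike 230° and section 115° = 65°.
tan(true dip) = tan 38° / sin 65° = 0.8621
δ = arctan(0.8621) = 40.76°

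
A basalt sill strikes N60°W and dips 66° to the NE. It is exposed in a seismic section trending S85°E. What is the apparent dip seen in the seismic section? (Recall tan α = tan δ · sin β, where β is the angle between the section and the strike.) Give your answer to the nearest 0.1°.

The strike is N60°W and the section trends S85°E; the acute angle between them is β = 25°.
tan(apparent dip) = tan 66° · sin 25° = 0.9492
α = arctan(0.9492) = 43.51°

43.5°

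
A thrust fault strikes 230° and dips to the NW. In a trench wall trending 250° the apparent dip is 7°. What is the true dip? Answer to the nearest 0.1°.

β = acute angle between strike 230° and section 250° = 20°.
tan δ = tan α / sin β = tan 7° / sin 20° = 0.1228 / 0.3420 = 0.3590
true dip = arctan 0.3590 = 19.75°

19.7°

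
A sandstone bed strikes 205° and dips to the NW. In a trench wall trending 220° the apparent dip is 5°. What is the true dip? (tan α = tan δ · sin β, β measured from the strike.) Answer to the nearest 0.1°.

18.7°

β = acute angle between strike 205° and section 220° = 15°.
tan(true dip) = tan 5° / sin 15° = 0.3380
δ = arctan(0.3380) = 18.68°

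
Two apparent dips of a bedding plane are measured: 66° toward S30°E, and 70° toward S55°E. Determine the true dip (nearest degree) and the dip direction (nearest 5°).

true dip 70°, dip direction 115°

The two traces are lines in the plane: v₁ = (sin 150°·cos 66°, cos 150°·cos 66°, −sin 66°), v₂ = (sin 125°·cos 70°, cos 125°·cos 70°, −sin 70°).
Cross product v₁ × v₂ gives the pole to the plane: n ∝ (0.152, -0.065, 0.059).
Dip δ = arctan(|n_h|/n_z) = arctan(0.165/0.059) = 70.4°.
Dip direction = azimuth of (n_x, n_y) = atan2(0.152, -0.065) = 113°.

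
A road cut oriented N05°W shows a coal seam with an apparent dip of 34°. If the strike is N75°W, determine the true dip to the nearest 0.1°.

35.7°

The section is 70° from the strike.
tan δ = tan α / sin β = tan 34° / sin 70° = 0.6745 / 0.9397 = 0.7178
δ = arctan(0.7178) = 35.67°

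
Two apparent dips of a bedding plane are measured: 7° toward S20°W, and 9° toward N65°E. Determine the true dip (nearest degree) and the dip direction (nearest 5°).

The two traces are lines in the plane: v₁ = (sin 200°·cos 7°, cos 200°·cos 7°, −sin 7°), v₂ = (sin 65°·cos 9°, cos 65°·cos 9°, −sin 9°).
Cross product v₁ × v₂ gives the pole to the plane: n ∝ (0.197, -0.162, 0.693).
Dip δ = arctan(|n_h|/n_z) = arctan(0.255/0.693) = 20.2°.
Dip direction = atan2(0.197, -0.162) = 129° (azimuth of n's horizontal projection).

true dip 20°, dip direction 130°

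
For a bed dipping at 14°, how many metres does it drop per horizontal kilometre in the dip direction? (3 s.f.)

drop per km = 1000 × tan 14° = 1000 × 0.2493

249 m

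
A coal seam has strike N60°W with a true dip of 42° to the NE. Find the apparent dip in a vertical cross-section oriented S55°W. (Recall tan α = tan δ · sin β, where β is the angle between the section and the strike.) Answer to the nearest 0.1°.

The section lies 65° from the strike.
tan α = tan 42° × sin 65° = 0.9004 × 0.9063 = 0.8160
α = arctan(0.8160) = 39.22°

39.2°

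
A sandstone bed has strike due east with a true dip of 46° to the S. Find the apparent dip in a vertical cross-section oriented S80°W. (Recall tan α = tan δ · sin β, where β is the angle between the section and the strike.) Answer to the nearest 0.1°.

The section lies 10° from the strike.
tan(apparent dip) = tan 46° · sin 10° = 0.1798
α = arctan(0.1798) = 10.19°

10.2°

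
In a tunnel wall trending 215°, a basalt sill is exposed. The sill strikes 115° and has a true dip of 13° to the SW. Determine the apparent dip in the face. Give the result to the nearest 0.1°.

The strike is 115° and the section trends 215°; the acute angle between them is β = 80°.
tan α = tan 13° × sin 80° = 0.2309 × 0.9848 = 0.2274
apparent dip = arctan 0.2274 = 12.81°

12.8°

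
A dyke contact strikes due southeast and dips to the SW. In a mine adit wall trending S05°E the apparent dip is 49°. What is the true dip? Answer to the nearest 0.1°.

60.8°

β = acute angle between strike due southeast and section S05°E = 40°.
tan δ = tan α / sin β = tan 49° / sin 40° = 1.1504 / 0.6428 = 1.7897
true dip = arctan 1.7897 = 60.80°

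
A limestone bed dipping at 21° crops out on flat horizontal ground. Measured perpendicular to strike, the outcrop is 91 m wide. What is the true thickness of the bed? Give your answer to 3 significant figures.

True thickness t = w · sin(dip) = 91 × sin 21°
t = 91 × 0.3584 = 32.611 m

32.6 m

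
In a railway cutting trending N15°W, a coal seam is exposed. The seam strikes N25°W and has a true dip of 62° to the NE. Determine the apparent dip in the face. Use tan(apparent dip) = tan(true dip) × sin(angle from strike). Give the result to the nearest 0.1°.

Angle between strike (N25°W) and section (N15°W): β = 10°.
tan(apparent dip) = tan 62° · sin 10° = 0.3266
apparent dip = arctan 0.3266 = 18.09°

18.1°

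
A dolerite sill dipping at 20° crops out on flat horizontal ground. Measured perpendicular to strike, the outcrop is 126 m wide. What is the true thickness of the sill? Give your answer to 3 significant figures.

True thickness t = w · sin(dip) = 126 × sin 20°
t = 126 × 0.3420 = 43.095 m

43.1 m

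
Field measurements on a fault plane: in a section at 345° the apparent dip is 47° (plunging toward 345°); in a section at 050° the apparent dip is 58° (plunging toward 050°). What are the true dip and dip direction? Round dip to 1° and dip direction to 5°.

true dip 59°, dip direction 035°

Each apparent-dip line lies in the plane. As unit vectors (x east, y north, z up), v₁ plunges 47°→345° and v₂ plunges 58°→050°.
Cross product v₁ × v₂ gives the pole to the plane: n ∝ (0.310, 0.447, 0.328).
Dip δ = arctan(|n_h|/n_z) = arctan(0.543/0.328) = 58.9°.
Dip direction = atan2(0.310, 0.447) = 35° (azimuth of n's horizontal projection).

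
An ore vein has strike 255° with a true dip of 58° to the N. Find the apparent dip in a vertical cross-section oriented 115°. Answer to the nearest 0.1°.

45.8°

The strike is 255° and the section trends 115°; the acute angle between them is β = 40°.
tan α = tan 58° × sin 40° = 1.6003 × 0.6428 = 1.0287
α = arctan(1.0287) = 45.81°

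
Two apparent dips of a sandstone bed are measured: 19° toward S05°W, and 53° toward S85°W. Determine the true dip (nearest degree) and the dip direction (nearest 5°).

The two traces are lines in the plane: v₁ = (sin 185°·cos 19°, cos 185°·cos 19°, −sin 19°), v₂ = (sin 265°·cos 53°, cos 265°·cos 53°, −sin 53°).
n = v₁ × v₂ = (-0.735, -0.129, 0.560) (taken with n_z > 0).
Dip δ = arctan(|n_h|/n_z) = arctan(0.746/0.560) = 53.1°.
Dip direction = azimuth of (n_x, n_y) = atan2(-0.735, -0.129) = 260°.

true dip 53°, dip direction 260°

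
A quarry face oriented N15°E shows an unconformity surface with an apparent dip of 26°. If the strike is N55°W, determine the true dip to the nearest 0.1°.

The section is 70° from the strike.
tan(true dip) = tan 26° / sin 70° = 0.5190
δ = arctan(0.5190) = 27.43°

27.4°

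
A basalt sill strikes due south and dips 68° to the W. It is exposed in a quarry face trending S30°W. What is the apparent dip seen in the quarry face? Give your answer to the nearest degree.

51°

The section lies 30° from the strike.
tan α = tan 68° × sin 30° = 2.4751 × 0.5000 = 1.2375
α = arctan(1.2375) = 51.06°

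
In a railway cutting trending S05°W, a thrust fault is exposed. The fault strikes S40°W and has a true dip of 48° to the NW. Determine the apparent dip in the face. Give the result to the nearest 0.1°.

32.5°

The section lies 35° from the strike.
tan(apparent dip) = tan 48° · sin 35° = 0.6370
apparent dip = arctan 0.6370 = 32.50°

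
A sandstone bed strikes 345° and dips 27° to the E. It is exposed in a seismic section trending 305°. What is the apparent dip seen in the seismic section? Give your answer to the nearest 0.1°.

18.1°

Angle between strike (345°) and section (305°): β = 40°.
tan(apparent dip) = tan 27° · sin 40° = 0.3275
apparent dip = arctan 0.3275 = 18.13°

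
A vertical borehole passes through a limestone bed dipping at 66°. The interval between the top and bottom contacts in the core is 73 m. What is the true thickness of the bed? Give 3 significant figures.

29.7 m

True thickness t = h · cos(dip) = 73 × cos 66°
t = 73 × 0.4067 = 29.692 m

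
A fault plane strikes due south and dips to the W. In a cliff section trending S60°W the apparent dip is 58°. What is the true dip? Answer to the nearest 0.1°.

61.6°

β = acute angle between strike due south and section S60°W = 60°.
tan(true dip) = tan 58° / sin 60° = 1.8479
true dip = arctan 1.8479 = 61.58°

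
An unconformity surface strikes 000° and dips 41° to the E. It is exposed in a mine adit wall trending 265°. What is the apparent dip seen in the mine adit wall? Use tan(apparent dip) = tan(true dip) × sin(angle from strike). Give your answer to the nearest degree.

41°

The section lies 85° from the strike.
tan(apparent dip) = tan 41° · sin 85° = 0.8660
α = arctan(0.8660) = 40.89°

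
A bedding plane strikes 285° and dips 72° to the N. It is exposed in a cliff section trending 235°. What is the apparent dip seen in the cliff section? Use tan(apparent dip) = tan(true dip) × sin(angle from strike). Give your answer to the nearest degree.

The section lies 50° from the strike.
tan(apparent dip) = tan 72° · sin 50° = 2.3576
α = arctan(2.3576) = 67.02°

67°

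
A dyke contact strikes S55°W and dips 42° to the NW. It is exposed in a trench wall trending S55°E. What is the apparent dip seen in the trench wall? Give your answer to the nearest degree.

40°

The section lies 70° from the strike.
tan α = tan 42° × sin 70° = 0.9004 × 0.9397 = 0.8461
apparent dip = arctan 0.8461 = 40.23°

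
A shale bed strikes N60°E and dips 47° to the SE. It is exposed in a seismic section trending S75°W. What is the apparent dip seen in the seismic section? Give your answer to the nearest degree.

The section lies 15° from the strike.
tan α = tan 47° × sin 15° = 1.0724 × 0.2588 = 0.2775
apparent dip = arctan 0.2775 = 15.51°

16°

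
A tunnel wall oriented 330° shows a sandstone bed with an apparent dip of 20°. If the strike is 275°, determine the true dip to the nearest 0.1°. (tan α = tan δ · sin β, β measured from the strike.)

β = acute angle between strike 275° and section 330° = 55°.
tan(true dip) = tan 20° / sin 55° = 0.4443
δ = arctan(0.4443) = 23.96°

24.0°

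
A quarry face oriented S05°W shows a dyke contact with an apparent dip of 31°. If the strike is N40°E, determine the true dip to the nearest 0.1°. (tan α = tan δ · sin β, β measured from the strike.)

The section is 35° from the strike.
tan(true dip) = tan 31° / sin 35° = 1.0476
true dip = arctan 1.0476 = 46.33°

46.3°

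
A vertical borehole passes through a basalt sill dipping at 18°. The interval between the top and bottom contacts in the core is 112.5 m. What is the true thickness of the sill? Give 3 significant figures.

107 m

True thickness t = h · cos(dip) = 112.5 × cos 18°
t = 112.5 × 0.9511 = 106.994 m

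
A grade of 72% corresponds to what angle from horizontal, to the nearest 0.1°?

tan θ = 72/100 = 0.7200
θ = arctan(0.7200) = 35.75°

35.8°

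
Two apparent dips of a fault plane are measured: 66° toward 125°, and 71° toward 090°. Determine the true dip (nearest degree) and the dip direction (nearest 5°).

The two traces are lines in the plane: v₁ = (sin 125°·cos 66°, cos 125°·cos 66°, −sin 66°), v₂ = (sin 90°·cos 71°, cos 90°·cos 71°, −sin 71°).
Cross product v₁ × v₂ gives the pole to the plane: n ∝ (0.221, 0.018, 0.076).
True dip = arccos(n_z / |n|) = arccos(0.3246) = 71.1°.
The horizontal component of n points toward azimuth atan2(n_x, n_y) = 85°, the dip direction.

true dip 71°, dip direction 085°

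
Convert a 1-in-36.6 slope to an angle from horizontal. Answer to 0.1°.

1.6°

tan θ = 1/36.6 = 0.0273
θ = arctan(0.0273) = 1.57°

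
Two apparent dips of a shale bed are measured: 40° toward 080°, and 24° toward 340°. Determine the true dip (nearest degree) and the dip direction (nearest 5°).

Each apparent-dip line lies in the plane. As unit vectors (x east, y north, z up), v₁ plunges 40°→080° and v₂ plunges 24°→340°.
n = v₁ × v₂ = (0.498, 0.508, 0.689) (taken with n_z > 0).
Dip δ = arctan(|n_h|/n_z) = arctan(0.711/0.689) = 45.9°.
The horizontal component of n points toward azimuth atan2(n_x, n_y) = 44°, the dip direction.

true dip 46°, dip direction 045°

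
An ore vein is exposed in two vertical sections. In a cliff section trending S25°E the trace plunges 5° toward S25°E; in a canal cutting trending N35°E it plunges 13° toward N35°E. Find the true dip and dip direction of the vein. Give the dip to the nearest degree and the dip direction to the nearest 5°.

true dip 18°, dip direction 080°

Each apparent-dip line lies in the plane. As unit vectors (x east, y north, z up), v₁ plunges 5°→S25°E and v₂ plunges 13°→N35°E.
n = v₁ × v₂ = (0.273, 0.046, 0.841) (taken with n_z > 0).
tan δ = √(n_x²+n_y²)/n_z = 0.277/0.841, so δ = 18.2°.
The horizontal component of n points toward azimuth atan2(n_x, n_y) = 80°, the dip direction.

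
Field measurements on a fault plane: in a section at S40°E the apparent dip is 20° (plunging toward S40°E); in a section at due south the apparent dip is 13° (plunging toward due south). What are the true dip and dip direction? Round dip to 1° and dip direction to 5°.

true dip 20°, dip direction 130°

Represent each trace as a vector plunging at its apparent dip toward its trend (east-north-up frame): v₁ = (0.604, -0.720, -0.342), v₂ = (0.000, -0.974, -0.225).
The plane normal is n = v₁ × v₂ ∝ (0.171, -0.136, 0.589).
tan δ = √(n_x²+n_y²)/n_z = 0.219/0.589, so δ = 20.4°.
Dip direction = atan2(0.171, -0.136) = 128° (azimuth of n's horizontal projection).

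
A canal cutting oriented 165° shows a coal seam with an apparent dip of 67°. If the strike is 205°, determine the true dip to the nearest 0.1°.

74.7°

The section is 40° from the strike.
tan(true dip) = tan 67° / sin 40° = 3.6651
true dip = arctan 3.6651 = 74.74°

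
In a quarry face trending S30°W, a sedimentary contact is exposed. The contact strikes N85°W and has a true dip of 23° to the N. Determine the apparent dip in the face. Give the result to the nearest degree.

The section lies 65° from the strike.
tan α = tan 23° × sin 65° = 0.4245 × 0.9063 = 0.3847
apparent dip = arctan 0.3847 = 21.04°

21°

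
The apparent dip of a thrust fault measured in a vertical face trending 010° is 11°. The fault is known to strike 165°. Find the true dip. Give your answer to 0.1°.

24.7°

β = acute angle between strike 165° and section 010° = 25°.
tan(true dip) = tan 11° / sin 25° = 0.4599
δ = arctan(0.4599) = 24.70°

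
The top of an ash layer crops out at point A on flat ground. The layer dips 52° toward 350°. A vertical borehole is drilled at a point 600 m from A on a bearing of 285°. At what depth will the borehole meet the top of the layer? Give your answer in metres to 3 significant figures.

325 m

The hole lies 65° from the dip direction, so the down-dip offset is 600 × cos 65° = 253.57 m.
Depth = down-dip offset × tan(dip) = 253.57 × tan 52° = 253.57 × 1.2799
Depth = 324.56 m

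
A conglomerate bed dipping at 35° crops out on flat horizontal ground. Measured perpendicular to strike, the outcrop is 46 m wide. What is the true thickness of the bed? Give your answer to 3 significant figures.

True thickness t = w · sin(dip) = 46 × sin 35°
t = 46 × 0.5736 = 26.385 m

26.4 m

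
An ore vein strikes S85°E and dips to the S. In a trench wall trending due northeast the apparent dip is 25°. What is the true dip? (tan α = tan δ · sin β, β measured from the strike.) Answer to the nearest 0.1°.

The section is 50° from the strike.
tan(true dip) = tan 25° / sin 50° = 0.6087
true dip = arctan 0.6087 = 31.33°

31.3°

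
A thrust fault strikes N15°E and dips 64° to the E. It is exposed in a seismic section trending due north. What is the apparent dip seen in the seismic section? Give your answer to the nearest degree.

Angle between strike (N15°E) and section (due north): β = 15°.
tan α = tan 64° × sin 15° = 2.0503 × 0.2588 = 0.5307
apparent dip = arctan 0.5307 = 27.95°

28°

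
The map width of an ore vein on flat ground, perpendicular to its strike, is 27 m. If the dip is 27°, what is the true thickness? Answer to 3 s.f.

12.3 m

True thickness t = w · sin(dip) = 27 × sin 27°
t = 27 × 0.4540 = 12.258 m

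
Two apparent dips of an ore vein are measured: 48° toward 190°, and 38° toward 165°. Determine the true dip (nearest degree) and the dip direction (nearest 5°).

true dip 51°, dip direction 215°

Each apparent-dip line lies in the plane. As unit vectors (x east, y north, z up), v₁ plunges 48°→190° and v₂ plunges 38°→165°.
n = v₁ × v₂ = (-0.160, -0.223, 0.223) (taken with n_z > 0).
True dip = arccos(n_z / |n|) = arccos(0.6302) = 50.9°.
The horizontal component of n points toward azimuth atan2(n_x, n_y) = 216°, the dip direction.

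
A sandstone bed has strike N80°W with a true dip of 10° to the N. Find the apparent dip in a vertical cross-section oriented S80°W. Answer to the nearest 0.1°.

3.5°

Angle between strike (N80°W) and section (S80°W): β = 20°.
tan α = tan 10° × sin 20° = 0.1763 × 0.3420 = 0.0603
α = arctan(0.0603) = 3.45°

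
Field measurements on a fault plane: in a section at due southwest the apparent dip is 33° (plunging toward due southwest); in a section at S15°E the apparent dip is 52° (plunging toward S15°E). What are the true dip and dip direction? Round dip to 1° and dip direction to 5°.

Represent each trace as a vector plunging at its apparent dip toward its trend (east-north-up frame): v₁ = (-0.593, -0.593, -0.545), v₂ = (0.159, -0.595, -0.788).
n = v₁ × v₂ = (0.143, -0.554, 0.447) (taken with n_z > 0).
True dip = arccos(n_z / |n|) = arccos(0.6156) = 52.0°.
The horizontal component of n points toward azimuth atan2(n_x, n_y) = 165°, the dip direction.

true dip 52°, dip direction 165°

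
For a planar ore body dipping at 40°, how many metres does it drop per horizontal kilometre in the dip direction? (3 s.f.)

drop per km = 1000 × tan 40° = 1000 × 0.8391

839 m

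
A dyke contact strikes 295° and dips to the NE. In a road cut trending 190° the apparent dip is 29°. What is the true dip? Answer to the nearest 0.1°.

β = acute angle between strike 295° and section 190° = 75°.
tan(true dip) = tan 29° / sin 75° = 0.5739
true dip = arctan 0.5739 = 29.85°

29.8°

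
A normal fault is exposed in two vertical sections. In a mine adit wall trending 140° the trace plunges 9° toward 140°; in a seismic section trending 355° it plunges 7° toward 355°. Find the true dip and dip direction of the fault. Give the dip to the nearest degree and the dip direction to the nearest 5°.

true dip 25°, dip direction 070°

Each apparent-dip line lies in the plane. As unit vectors (x east, y north, z up), v₁ plunges 9°→140° and v₂ plunges 7°→355°.
Cross product v₁ × v₂ gives the pole to the plane: n ∝ (0.247, 0.091, 0.562).
tan δ = √(n_x²+n_y²)/n_z = 0.263/0.562, so δ = 25.1°.
Dip direction = atan2(0.247, 0.091) = 70° (azimuth of n's horizontal projection).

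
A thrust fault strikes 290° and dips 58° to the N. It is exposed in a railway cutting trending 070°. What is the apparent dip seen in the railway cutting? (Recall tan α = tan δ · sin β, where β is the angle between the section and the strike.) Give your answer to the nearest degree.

Angle between strike (290°) and section (070°): β = 40°.
tan α = tan 58° × sin 40° = 1.6003 × 0.6428 = 1.0287
apparent dip = arctan 1.0287 = 45.81°

46°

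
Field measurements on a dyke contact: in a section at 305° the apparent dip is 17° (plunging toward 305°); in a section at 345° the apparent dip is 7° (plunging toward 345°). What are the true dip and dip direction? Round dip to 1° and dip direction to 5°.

Represent each trace as a vector plunging at its apparent dip toward its trend (east-north-up frame): v₁ = (-0.783, 0.549, -0.292), v₂ = (-0.257, 0.959, -0.122).
Cross product v₁ × v₂ gives the pole to the plane: n ∝ (-0.213, 0.020, 0.610).
Dip δ = arctan(|n_h|/n_z) = arctan(0.214/0.610) = 19.4°.
The horizontal component of n points toward azimuth atan2(n_x, n_y) = 275°, the dip direction.

true dip 19°, dip direction 275°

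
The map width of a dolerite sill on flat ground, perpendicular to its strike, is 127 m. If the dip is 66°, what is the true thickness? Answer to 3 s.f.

116 m

True thickness t = w · sin(dip) = 127 × sin 66°
t = 127 × 0.9135 = 116.020 m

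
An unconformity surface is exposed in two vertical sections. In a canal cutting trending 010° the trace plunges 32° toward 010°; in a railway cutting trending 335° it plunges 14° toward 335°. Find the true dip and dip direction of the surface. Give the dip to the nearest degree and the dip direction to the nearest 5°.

Each apparent-dip line lies in the plane. As unit vectors (x east, y north, z up), v₁ plunges 32°→010° and v₂ plunges 14°→335°.
n = v₁ × v₂ = (0.264, 0.253, 0.472) (taken with n_z > 0).
tan δ = √(n_x²+n_y²)/n_z = 0.366/0.472, so δ = 37.8°.
Dip direction = atan2(0.264, 0.253) = 46° (azimuth of n's horizontal projection).

true dip 38°, dip direction 045°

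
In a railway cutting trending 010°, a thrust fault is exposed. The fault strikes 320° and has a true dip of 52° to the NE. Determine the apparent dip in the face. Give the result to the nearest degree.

Angle between strike (320°) and section (010°): β = 50°.
tan(apparent dip) = tan 52° · sin 50° = 0.9805
apparent dip = arctan 0.9805 = 44.44°

44°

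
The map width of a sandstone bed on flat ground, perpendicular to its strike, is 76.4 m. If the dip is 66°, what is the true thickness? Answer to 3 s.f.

True thickness t = w · sin(dip) = 76.4 × sin 66°
t = 76.4 × 0.9135 = 69.795 m

69.8 m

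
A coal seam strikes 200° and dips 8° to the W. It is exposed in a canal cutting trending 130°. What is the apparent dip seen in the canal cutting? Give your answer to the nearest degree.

The strike is 200° and the section trends 130°; the acute angle between them is β = 70°.
tan α = tan 8° × sin 70° = 0.1405 × 0.9397 = 0.1321
α = arctan(0.1321) = 7.52°

8°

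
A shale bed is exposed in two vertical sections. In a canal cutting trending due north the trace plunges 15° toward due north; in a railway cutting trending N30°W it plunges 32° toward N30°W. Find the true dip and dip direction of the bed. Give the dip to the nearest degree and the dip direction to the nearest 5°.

true dip 40°, dip direction 290°

Each apparent-dip line lies in the plane. As unit vectors (x east, y north, z up), v₁ plunges 15°→due north and v₂ plunges 32°→N30°W.
Cross product v₁ × v₂ gives the pole to the plane: n ∝ (-0.322, 0.110, 0.410).
Dip δ = arctan(|n_h|/n_z) = arctan(0.340/0.410) = 39.7°.
Dip direction = atan2(-0.322, 0.110) = 289° (azimuth of n's horizontal projection).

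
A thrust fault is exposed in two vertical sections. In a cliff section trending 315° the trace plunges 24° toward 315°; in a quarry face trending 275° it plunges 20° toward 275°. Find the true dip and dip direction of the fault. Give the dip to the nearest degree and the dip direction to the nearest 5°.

true dip 24°, dip direction 310°

Represent each trace as a vector plunging at its apparent dip toward its trend (east-north-up frame): v₁ = (-0.646, 0.646, -0.407), v₂ = (-0.936, 0.082, -0.342).
n = v₁ × v₂ = (-0.188, 0.160, 0.552) (taken with n_z > 0).
True dip = arccos(n_z / |n|) = arccos(0.9131) = 24.1°.
Dip direction = azimuth of (n_x, n_y) = atan2(-0.188, 0.160) = 310°.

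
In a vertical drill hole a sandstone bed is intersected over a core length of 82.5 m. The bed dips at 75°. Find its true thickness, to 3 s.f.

21.4 m

True thickness t = h · cos(dip) = 82.5 × cos 75°
t = 82.5 × 0.2588 = 21.353 m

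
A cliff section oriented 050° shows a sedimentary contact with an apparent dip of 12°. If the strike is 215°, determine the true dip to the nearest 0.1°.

The section is 15° from the strike.
tan(true dip) = tan 12° / sin 15° = 0.8213
true dip = arctan 0.8213 = 39.39°

39.4°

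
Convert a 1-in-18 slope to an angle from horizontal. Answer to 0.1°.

3.2°

tan θ = 1/18 = 0.0556
θ = arctan(0.0556) = 3.18°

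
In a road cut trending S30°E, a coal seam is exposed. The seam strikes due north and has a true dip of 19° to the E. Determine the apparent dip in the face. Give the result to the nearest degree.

10°

Angle between strike (due north) and section (S30°E): β = 30°.
tan α = tan 19° × sin 30° = 0.3443 × 0.5000 = 0.1722
α = arctan(0.1722) = 9.77°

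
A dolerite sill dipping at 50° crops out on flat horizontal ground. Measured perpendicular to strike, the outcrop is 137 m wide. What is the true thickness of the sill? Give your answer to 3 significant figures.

True thickness t = w · sin(dip) = 137 × sin 50°
t = 137 × 0.7660 = 104.948 m

105 m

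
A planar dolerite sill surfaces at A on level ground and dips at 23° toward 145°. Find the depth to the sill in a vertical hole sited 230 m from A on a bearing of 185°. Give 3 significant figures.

The hole lies 40° from the dip direction, so the down-dip offset is 230 × cos 40° = 176.19 m.
Depth = down-dip offset × tan(dip) = 176.19 × tan 23° = 176.19 × 0.4245
Depth = 74.79 m

74.8 m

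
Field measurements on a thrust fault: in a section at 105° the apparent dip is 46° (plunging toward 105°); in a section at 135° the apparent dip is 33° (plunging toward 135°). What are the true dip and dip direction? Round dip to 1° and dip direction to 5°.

true dip 49°, dip direction 080°

The two traces are lines in the plane: v₁ = (sin 105°·cos 46°, cos 105°·cos 46°, −sin 46°), v₂ = (sin 135°·cos 33°, cos 135°·cos 33°, −sin 33°).
n = v₁ × v₂ = (0.329, 0.061, 0.291) (taken with n_z > 0).
True dip = arccos(n_z / |n|) = arccos(0.6569) = 48.9°.
Dip direction = azimuth of (n_x, n_y) = atan2(0.329, 0.061) = 79°.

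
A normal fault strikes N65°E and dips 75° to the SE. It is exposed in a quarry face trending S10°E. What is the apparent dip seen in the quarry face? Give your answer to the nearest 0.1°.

The section lies 75° from the strike.
tan α = tan 75° × sin 75° = 3.7321 × 0.9659 = 3.6049
α = arctan(3.6049) = 74.50°

74.5°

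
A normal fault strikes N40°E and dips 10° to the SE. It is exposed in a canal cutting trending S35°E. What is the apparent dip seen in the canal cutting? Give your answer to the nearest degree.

The section lies 75° from the strike.
tan(apparent dip) = tan 10° · sin 75° = 0.1703
apparent dip = arctan 0.1703 = 9.67°

10°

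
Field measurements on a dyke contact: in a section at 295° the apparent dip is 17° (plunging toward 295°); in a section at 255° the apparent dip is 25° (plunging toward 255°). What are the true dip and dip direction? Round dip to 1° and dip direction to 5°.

The two traces are lines in the plane: v₁ = (sin 295°·cos 17°, cos 295°·cos 17°, −sin 17°), v₂ = (sin 255°·cos 25°, cos 255°·cos 25°, −sin 25°).
n = v₁ × v₂ = (-0.239, -0.110, 0.557) (taken with n_z > 0).
Dip δ = arctan(|n_h|/n_z) = arctan(0.264/0.557) = 25.3°.
The horizontal component of n points toward azimuth atan2(n_x, n_y) = 245°, the dip direction.

true dip 25°, dip direction 245°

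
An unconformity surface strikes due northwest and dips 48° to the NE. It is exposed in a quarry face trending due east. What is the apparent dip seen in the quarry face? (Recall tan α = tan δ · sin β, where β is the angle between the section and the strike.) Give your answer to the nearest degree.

38°

Angle between strike (due northwest) and section (due east): β = 45°.
tan(apparent dip) = tan 48° · sin 45° = 0.7853
α = arctan(0.7853) = 38.14°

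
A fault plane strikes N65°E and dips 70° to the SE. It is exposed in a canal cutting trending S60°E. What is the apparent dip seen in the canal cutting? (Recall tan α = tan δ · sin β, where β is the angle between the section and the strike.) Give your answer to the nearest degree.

The section lies 55° from the strike.
tan α = tan 70° × sin 55° = 2.7475 × 0.8192 = 2.2506
apparent dip = arctan 2.2506 = 66.04°

66°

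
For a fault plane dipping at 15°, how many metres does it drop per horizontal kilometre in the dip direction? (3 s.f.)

268 m

drop per km = 1000 × tan 15° = 1000 × 0.2679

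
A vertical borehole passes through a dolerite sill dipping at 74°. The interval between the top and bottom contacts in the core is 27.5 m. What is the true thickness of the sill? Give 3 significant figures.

7.58 m

True thickness t = h · cos(dip) = 27.5 × cos 74°
t = 27.5 × 0.2756 = 7.580 m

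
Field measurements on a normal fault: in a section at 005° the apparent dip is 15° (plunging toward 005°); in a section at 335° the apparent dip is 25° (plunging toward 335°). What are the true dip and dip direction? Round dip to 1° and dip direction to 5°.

Represent each trace as a vector plunging at its apparent dip toward its trend (east-north-up frame): v₁ = (0.084, 0.962, -0.259), v₂ = (-0.383, 0.821, -0.423).
Cross product v₁ × v₂ gives the pole to the plane: n ∝ (-0.194, 0.135, 0.438).
tan δ = √(n_x²+n_y²)/n_z = 0.236/0.438, so δ = 28.4°.
Dip direction = azimuth of (n_x, n_y) = atan2(-0.194, 0.135) = 305°.

true dip 28°, dip direction 305°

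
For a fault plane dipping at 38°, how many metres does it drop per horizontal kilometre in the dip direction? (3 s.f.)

781 m

drop per km = 1000 × tan 38° = 1000 × 0.7813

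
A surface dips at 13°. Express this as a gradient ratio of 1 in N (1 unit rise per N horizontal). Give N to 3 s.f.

1 : N means tan θ = 1/N, so N = 1/tan 13° = 1/0.2309

1 in 4.33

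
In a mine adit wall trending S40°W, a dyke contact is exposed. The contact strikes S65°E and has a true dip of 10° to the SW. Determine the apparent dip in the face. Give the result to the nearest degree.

10°

Angle between strike (S65°E) and section (S40°W): β = 75°.
tan α = tan 10° × sin 75° = 0.1763 × 0.9659 = 0.1703
apparent dip = arctan 0.1703 = 9.67°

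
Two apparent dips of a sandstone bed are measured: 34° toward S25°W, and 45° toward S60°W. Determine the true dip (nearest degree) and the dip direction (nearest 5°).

The two traces are lines in the plane: v₁ = (sin 205°·cos 34°, cos 205°·cos 34°, −sin 34°), v₂ = (sin 240°·cos 45°, cos 240°·cos 45°, −sin 45°).
The plane normal is n = v₁ × v₂ ∝ (-0.334, -0.095, 0.336).
tan δ = √(n_x²+n_y²)/n_z = 0.347/0.336, so δ = 45.9°.
The horizontal component of n points toward azimuth atan2(n_x, n_y) = 254°, the dip direction.

true dip 46°, dip direction 255°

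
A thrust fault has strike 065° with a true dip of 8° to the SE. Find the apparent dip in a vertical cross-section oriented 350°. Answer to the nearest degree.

8°

Angle between strike (065°) and section (350°): β = 75°.
tan(apparent dip) = tan 8° · sin 75° = 0.1358
α = arctan(0.1358) = 7.73°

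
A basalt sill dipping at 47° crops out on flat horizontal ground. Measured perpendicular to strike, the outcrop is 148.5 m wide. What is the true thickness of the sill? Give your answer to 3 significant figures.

True thickness t = w · sin(dip) = 148.5 × sin 47°
t = 148.5 × 0.7314 = 108.606 m

109 m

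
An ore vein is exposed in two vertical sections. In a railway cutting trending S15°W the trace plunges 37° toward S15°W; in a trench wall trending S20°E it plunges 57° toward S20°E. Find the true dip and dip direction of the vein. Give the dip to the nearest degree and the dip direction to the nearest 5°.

Each apparent-dip line lies in the plane. As unit vectors (x east, y north, z up), v₁ plunges 37°→S15°W and v₂ plunges 57°→S20°E.
The plane normal is n = v₁ × v₂ ∝ (0.339, -0.285, 0.249).
tan δ = √(n_x²+n_y²)/n_z = 0.443/0.249, so δ = 60.6°.
Dip direction = atan2(0.339, -0.285) = 130° (azimuth of n's horizontal projection).

true dip 61°, dip direction 130°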